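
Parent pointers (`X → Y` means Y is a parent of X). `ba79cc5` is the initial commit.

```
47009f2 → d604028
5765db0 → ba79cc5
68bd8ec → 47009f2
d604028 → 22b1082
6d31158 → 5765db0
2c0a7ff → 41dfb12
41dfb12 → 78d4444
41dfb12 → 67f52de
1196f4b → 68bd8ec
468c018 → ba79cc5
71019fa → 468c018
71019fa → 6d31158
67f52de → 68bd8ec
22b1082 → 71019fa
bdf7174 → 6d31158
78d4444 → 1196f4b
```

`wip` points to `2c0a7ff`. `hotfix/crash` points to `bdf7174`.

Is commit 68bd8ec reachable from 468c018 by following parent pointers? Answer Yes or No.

Ancestors of 468c018: {468c018, ba79cc5}.
68bd8ec is not in that set, so it is not an ancestor of 468c018.

No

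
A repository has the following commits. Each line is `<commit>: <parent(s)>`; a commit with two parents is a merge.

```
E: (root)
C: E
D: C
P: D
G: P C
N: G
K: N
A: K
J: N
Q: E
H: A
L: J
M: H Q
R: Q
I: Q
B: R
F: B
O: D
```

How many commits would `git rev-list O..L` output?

5

Reachable from L: {C, D, E, G, J, L, N, P}.
Reachable from O: {C, D, E, O}.
In L's history but not O's: {G, J, L, N, P} — 5 commits.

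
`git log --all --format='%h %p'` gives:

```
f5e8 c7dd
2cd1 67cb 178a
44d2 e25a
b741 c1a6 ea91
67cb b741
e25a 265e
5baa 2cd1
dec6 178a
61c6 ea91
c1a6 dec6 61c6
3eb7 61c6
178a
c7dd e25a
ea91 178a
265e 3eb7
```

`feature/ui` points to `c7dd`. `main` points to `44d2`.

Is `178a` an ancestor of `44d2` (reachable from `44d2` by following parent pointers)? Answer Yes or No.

Yes

Ancestors of 44d2 (commits reachable by following parents): {178a, 265e, 3eb7, 44d2, 61c6, e25a, ea91}.
178a is in that set, so it is an ancestor of 44d2.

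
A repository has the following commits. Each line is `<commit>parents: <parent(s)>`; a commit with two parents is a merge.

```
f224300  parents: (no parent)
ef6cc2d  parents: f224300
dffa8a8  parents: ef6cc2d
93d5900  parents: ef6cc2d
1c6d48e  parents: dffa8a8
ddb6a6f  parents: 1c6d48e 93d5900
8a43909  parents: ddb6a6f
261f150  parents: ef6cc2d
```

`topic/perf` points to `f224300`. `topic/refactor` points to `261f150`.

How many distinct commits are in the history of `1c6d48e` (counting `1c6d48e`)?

4

Walking parent pointers from 1c6d48e: reachable set = {1c6d48e, dffa8a8, ef6cc2d, f224300}.
That is 4 commits.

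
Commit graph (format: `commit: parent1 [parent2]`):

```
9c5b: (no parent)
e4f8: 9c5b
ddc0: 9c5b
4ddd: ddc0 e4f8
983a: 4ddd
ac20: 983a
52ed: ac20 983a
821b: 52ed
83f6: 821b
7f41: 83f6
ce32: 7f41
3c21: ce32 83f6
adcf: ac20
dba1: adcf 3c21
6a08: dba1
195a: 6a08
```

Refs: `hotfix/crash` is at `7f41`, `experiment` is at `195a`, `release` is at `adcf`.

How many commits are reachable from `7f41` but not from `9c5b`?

Reachable from 7f41: {4ddd, 52ed, 7f41, 821b, 83f6, 983a, 9c5b, ac20, ddc0, e4f8}.
Reachable from 9c5b: {9c5b}.
In 7f41's history but not 9c5b's: {4ddd, 52ed, 7f41, 821b, 83f6, 983a, ac20, ddc0, e4f8} — 9 commits.

9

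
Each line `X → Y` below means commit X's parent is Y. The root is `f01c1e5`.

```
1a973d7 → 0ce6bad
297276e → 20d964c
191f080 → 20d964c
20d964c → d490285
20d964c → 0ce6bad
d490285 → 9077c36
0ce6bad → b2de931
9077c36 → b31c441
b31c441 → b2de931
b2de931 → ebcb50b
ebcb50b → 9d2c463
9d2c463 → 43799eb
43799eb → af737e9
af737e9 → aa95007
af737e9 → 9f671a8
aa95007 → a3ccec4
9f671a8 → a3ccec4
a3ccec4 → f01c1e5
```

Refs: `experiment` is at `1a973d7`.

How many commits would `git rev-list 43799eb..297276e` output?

9

Reachable from 297276e: {0ce6bad, 20d964c, 297276e, 43799eb, 9077c36, 9d2c463, 9f671a8, a3ccec4, aa95007, af737e9, b2de931, b31c441, d490285, ebcb50b, f01c1e5}.
Reachable from 43799eb: {43799eb, 9f671a8, a3ccec4, aa95007, af737e9, f01c1e5}.
In 297276e's history but not 43799eb's: {0ce6bad, 20d964c, 297276e, 9077c36, 9d2c463, b2de931, b31c441, d490285, ebcb50b} — 9 commits.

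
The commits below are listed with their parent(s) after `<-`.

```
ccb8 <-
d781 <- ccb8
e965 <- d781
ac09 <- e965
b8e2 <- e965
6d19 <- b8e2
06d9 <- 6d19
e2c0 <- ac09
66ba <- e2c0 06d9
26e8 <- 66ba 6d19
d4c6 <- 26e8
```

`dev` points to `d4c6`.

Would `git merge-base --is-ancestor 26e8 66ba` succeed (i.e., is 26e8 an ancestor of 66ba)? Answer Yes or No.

No

Ancestors of 66ba: {06d9, 66ba, 6d19, ac09, b8e2, ccb8, d781, e2c0, e965}.
26e8 is not in that set, so it is not an ancestor of 66ba.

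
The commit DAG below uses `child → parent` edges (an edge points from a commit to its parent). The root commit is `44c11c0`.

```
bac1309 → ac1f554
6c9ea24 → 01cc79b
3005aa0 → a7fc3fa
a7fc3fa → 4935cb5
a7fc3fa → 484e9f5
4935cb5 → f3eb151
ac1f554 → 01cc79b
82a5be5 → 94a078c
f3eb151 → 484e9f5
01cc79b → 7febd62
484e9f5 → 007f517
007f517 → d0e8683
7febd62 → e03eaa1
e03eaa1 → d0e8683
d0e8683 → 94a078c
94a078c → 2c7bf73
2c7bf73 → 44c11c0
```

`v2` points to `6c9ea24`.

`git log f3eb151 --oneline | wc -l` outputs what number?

Walking parent pointers from f3eb151: reachable set = {007f517, 2c7bf73, 44c11c0, 484e9f5, 94a078c, d0e8683, f3eb151}.
That is 7 commits.

7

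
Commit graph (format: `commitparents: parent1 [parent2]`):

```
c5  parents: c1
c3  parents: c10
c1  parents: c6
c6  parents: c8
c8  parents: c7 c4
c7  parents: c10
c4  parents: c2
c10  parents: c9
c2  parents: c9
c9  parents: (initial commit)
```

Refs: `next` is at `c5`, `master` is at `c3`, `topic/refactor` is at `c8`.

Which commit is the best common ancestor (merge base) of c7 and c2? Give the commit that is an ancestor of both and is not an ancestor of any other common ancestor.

c9

Ancestors of c7: {c10, c7, c9}.
Ancestors of c2: {c2, c9}.
Common ancestors: {c9}.
The only common ancestor is c9, so it is the merge base.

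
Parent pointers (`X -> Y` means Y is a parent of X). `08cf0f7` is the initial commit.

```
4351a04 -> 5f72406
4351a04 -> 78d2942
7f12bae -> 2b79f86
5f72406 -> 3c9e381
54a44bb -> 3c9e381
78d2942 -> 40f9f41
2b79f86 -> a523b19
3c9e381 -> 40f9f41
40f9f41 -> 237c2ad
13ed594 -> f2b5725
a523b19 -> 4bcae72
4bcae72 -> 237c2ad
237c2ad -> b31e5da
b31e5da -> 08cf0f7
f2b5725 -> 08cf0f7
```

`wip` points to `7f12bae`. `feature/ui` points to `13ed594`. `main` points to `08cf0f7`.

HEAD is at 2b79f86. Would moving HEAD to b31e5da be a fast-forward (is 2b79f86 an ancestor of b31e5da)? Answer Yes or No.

No

A fast-forward from 2b79f86 to b31e5da is possible iff 2b79f86 is an ancestor of b31e5da.
Ancestors of b31e5da: {08cf0f7, b31e5da}.
2b79f86 is not among them, so fast-forward is not possible.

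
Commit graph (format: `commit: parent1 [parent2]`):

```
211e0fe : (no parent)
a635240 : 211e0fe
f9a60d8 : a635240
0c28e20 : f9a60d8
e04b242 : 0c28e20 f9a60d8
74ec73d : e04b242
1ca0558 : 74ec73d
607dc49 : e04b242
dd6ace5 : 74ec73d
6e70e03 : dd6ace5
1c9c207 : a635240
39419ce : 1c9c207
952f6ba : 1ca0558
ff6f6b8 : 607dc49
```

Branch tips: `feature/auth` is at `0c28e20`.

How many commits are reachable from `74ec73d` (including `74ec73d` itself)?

Walking parent pointers from 74ec73d: reachable set = {0c28e20, 211e0fe, 74ec73d, a635240, e04b242, f9a60d8}.
That is 6 commits.

6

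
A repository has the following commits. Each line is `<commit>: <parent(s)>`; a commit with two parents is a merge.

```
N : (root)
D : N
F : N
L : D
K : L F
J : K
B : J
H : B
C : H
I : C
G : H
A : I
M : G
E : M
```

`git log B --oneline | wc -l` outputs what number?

Walking parent pointers from B: reachable set = {B, D, F, J, K, L, N}.
That is 7 commits.

7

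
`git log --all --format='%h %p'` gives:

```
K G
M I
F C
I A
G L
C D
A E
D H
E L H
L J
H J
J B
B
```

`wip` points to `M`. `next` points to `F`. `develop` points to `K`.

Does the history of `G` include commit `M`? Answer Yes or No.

No

Ancestors of G: {B, G, J, L}.
M is not in that set, so it is not an ancestor of G.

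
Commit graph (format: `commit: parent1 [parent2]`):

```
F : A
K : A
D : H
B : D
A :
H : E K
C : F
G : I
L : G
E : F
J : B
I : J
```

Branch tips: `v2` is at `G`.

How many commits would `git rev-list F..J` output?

6

Reachable from J: {A, B, D, E, F, H, J, K}.
Reachable from F: {A, F}.
In J's history but not F's: {B, D, E, H, J, K} — 6 commits.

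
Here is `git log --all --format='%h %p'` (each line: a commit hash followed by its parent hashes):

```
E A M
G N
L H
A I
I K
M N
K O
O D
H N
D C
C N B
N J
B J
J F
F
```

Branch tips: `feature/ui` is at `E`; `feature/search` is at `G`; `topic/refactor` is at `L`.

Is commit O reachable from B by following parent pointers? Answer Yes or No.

Ancestors of B: {B, F, J}.
O is not in that set, so it is not an ancestor of B.

No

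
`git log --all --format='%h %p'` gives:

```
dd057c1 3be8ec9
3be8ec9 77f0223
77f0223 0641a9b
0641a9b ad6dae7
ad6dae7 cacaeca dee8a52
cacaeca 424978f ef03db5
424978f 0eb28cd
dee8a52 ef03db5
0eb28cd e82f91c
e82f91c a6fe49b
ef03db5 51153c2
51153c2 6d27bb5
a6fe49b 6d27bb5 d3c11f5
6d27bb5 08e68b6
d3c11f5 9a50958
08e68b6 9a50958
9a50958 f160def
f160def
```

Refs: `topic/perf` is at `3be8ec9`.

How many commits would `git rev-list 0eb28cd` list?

8

Walking parent pointers from 0eb28cd: reachable set = {08e68b6, 0eb28cd, 6d27bb5, 9a50958, a6fe49b, d3c11f5, e82f91c, f160def}.
That is 8 commits.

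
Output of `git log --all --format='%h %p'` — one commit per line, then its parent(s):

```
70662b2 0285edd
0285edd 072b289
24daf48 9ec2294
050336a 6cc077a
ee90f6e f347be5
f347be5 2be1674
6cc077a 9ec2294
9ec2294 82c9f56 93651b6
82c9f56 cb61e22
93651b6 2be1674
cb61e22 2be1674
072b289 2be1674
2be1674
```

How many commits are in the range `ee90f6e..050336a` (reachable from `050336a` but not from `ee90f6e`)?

Reachable from 050336a: {050336a, 2be1674, 6cc077a, 82c9f56, 93651b6, 9ec2294, cb61e22}.
Reachable from ee90f6e: {2be1674, ee90f6e, f347be5}.
In 050336a's history but not ee90f6e's: {050336a, 6cc077a, 82c9f56, 93651b6, 9ec2294, cb61e22} — 6 commits.

6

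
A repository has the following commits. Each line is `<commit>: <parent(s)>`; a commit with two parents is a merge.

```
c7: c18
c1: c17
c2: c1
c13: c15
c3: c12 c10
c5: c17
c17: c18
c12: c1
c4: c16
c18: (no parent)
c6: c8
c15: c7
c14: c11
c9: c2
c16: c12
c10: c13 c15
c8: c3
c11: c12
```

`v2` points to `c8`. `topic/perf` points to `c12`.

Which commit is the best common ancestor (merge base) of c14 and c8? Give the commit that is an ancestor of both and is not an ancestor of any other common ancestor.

Ancestors of c14: {c1, c11, c12, c14, c17, c18}.
Ancestors of c8: {c1, c10, c12, c13, c15, c17, c18, c3, c7, c8}.
Common ancestors: {c1, c12, c17, c18}.
Among these, c12 is not an ancestor of any other common ancestor — it is the merge base.

c12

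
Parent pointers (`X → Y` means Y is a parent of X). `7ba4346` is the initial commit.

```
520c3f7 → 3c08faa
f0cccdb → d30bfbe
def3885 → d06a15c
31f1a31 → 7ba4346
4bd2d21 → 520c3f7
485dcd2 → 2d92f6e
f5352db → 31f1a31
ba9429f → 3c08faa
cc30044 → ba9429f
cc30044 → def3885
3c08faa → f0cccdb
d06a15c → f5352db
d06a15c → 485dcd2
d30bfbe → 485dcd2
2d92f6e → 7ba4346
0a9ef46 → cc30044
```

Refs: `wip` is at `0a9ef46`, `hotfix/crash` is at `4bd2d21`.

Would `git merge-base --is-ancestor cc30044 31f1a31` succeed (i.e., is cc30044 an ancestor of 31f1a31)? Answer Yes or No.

Ancestors of 31f1a31: {31f1a31, 7ba4346}.
cc30044 is not in that set, so it is not an ancestor of 31f1a31.

No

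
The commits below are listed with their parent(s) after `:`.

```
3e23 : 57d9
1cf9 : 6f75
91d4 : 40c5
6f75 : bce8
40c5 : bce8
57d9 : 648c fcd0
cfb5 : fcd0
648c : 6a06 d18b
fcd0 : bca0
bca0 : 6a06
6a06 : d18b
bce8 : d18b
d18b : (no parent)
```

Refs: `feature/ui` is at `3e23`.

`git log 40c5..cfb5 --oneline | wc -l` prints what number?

Reachable from cfb5: {6a06, bca0, cfb5, d18b, fcd0}.
Reachable from 40c5: {40c5, bce8, d18b}.
In cfb5's history but not 40c5's: {6a06, bca0, cfb5, fcd0} — 4 commits.

4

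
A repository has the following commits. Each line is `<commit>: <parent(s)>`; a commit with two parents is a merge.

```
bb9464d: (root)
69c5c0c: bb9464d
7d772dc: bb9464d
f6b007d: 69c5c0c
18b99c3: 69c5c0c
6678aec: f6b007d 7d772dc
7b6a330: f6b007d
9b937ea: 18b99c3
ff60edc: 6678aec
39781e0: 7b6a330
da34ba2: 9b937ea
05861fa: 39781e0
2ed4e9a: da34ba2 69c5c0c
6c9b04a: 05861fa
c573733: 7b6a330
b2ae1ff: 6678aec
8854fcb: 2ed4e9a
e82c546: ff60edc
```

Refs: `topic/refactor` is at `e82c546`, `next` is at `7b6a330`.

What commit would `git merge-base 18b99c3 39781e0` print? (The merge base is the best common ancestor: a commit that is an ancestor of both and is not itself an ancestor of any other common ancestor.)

69c5c0c

Ancestors of 18b99c3: {18b99c3, 69c5c0c, bb9464d}.
Ancestors of 39781e0: {39781e0, 69c5c0c, 7b6a330, bb9464d, f6b007d}.
Common ancestors: {69c5c0c, bb9464d}.
Among these, 69c5c0c is not an ancestor of any other common ancestor — it is the merge base.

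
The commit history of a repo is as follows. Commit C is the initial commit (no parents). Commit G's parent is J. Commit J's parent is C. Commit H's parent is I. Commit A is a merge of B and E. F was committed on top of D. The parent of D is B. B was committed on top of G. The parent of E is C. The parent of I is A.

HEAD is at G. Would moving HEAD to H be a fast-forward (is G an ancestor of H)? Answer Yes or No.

Yes

A fast-forward from G to H is possible iff G is an ancestor of H.
Ancestors of H: {A, B, C, E, G, H, I, J}.
G is among them, so fast-forward is possible.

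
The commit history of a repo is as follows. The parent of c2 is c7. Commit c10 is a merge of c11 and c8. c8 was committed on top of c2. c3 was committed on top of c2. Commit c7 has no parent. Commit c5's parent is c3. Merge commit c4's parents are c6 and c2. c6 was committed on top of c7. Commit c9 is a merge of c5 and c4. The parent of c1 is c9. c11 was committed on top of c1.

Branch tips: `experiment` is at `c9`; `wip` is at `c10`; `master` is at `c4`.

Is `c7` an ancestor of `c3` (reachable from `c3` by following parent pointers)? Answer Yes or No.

Yes

Ancestors of c3 (commits reachable by following parents): {c2, c3, c7}.
c7 is in that set, so it is an ancestor of c3.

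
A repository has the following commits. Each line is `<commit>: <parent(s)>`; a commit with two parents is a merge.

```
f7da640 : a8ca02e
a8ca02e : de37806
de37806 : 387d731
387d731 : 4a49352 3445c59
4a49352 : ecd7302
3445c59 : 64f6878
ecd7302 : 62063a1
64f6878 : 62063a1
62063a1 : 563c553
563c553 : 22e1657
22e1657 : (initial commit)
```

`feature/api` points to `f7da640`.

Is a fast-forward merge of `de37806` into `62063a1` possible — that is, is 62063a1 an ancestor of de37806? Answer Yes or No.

A fast-forward from 62063a1 to de37806 is possible iff 62063a1 is an ancestor of de37806.
Ancestors of de37806: {22e1657, 3445c59, 387d731, 4a49352, 563c553, 62063a1, 64f6878, de37806, ecd7302}.
62063a1 is among them, so fast-forward is possible.

Yes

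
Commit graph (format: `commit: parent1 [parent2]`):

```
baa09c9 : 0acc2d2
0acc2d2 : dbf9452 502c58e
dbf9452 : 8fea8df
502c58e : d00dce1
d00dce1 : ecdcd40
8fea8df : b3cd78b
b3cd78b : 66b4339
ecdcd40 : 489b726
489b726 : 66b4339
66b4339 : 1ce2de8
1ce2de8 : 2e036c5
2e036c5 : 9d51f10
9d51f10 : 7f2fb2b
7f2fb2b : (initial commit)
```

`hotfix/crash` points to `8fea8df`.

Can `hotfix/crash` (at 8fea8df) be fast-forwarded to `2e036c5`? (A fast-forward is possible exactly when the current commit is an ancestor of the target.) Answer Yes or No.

No

A fast-forward from 8fea8df to 2e036c5 is possible iff 8fea8df is an ancestor of 2e036c5.
Ancestors of 2e036c5: {2e036c5, 7f2fb2b, 9d51f10}.
8fea8df is not among them, so fast-forward is not possible.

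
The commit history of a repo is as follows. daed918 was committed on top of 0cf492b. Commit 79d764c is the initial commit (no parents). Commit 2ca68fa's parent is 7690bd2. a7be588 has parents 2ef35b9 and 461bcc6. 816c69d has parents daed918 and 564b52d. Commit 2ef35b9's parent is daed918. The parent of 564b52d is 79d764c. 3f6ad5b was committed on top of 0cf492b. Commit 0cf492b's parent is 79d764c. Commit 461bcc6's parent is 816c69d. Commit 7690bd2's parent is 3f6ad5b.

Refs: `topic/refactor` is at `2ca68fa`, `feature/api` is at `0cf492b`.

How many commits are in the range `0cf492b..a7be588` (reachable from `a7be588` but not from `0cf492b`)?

6

Reachable from a7be588: {0cf492b, 2ef35b9, 461bcc6, 564b52d, 79d764c, 816c69d, a7be588, daed918}.
Reachable from 0cf492b: {0cf492b, 79d764c}.
In a7be588's history but not 0cf492b's: {2ef35b9, 461bcc6, 564b52d, 816c69d, a7be588, daed918} — 6 commits.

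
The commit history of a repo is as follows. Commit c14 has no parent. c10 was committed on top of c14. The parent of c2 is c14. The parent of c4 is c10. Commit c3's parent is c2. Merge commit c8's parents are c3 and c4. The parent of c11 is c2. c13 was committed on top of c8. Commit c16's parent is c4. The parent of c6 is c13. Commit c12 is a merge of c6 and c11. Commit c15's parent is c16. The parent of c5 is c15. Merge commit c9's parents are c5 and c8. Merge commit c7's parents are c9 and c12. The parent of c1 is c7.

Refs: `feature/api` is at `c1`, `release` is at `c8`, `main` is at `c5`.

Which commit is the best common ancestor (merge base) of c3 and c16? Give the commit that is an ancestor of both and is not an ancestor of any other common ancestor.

c14

Ancestors of c3: {c14, c2, c3}.
Ancestors of c16: {c10, c14, c16, c4}.
Common ancestors: {c14}.
The only common ancestor is c14, so it is the merge base.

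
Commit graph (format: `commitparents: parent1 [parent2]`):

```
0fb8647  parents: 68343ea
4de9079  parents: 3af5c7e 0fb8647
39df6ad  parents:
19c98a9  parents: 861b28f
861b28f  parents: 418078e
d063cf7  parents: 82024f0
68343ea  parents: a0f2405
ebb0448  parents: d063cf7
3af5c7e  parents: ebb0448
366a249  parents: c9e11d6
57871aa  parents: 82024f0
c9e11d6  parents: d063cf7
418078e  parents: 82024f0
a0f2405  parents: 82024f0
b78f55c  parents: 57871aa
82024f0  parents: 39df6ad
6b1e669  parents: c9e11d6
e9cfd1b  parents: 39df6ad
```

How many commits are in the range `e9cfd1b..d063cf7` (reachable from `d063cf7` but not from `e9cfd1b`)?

2

Reachable from d063cf7: {39df6ad, 82024f0, d063cf7}.
Reachable from e9cfd1b: {39df6ad, e9cfd1b}.
In d063cf7's history but not e9cfd1b's: {82024f0, d063cf7} — 2 commits.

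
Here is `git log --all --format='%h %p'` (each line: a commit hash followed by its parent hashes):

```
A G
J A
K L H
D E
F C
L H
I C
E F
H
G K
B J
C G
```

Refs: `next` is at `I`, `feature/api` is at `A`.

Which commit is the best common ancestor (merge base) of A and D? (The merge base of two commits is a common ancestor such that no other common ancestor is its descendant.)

G

Ancestors of A: {A, G, H, K, L}.
Ancestors of D: {C, D, E, F, G, H, K, L}.
Common ancestors: {G, H, K, L}.
Among these, G is not an ancestor of any other common ancestor — it is the merge base.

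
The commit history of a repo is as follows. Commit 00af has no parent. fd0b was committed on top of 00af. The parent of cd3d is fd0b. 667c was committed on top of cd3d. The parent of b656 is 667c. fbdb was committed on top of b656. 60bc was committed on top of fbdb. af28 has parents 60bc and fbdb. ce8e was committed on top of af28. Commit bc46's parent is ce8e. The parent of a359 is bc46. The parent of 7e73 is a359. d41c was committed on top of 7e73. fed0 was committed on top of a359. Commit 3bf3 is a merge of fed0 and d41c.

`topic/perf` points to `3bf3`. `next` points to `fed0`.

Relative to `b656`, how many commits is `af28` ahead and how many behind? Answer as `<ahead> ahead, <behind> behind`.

Reachable from af28: {00af, 60bc, 667c, af28, b656, cd3d, fbdb, fd0b}.
Reachable from b656: {00af, 667c, b656, cd3d, fd0b}.
Only in af28's history (ahead): {60bc, af28, fbdb} — 3.
Only in b656's history (behind): {} — 0.

3 ahead, 0 behind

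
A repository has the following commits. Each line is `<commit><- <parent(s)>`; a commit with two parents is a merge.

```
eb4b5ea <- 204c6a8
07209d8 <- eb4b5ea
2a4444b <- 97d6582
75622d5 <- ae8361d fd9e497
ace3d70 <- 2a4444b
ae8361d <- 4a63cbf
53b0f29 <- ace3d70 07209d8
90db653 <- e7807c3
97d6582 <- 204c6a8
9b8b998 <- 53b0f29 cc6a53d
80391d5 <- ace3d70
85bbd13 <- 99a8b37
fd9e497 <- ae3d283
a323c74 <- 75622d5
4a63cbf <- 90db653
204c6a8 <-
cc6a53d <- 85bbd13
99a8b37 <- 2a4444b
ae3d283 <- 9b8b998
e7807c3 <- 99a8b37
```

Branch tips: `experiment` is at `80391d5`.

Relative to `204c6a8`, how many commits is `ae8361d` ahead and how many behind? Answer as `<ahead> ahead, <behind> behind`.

Reachable from ae8361d: {204c6a8, 2a4444b, 4a63cbf, 90db653, 97d6582, 99a8b37, ae8361d, e7807c3}.
Reachable from 204c6a8: {204c6a8}.
Only in ae8361d's history (ahead): {2a4444b, 4a63cbf, 90db653, 97d6582, 99a8b37, ae8361d, e7807c3} — 7.
Only in 204c6a8's history (behind): {} — 0.

7 ahead, 0 behind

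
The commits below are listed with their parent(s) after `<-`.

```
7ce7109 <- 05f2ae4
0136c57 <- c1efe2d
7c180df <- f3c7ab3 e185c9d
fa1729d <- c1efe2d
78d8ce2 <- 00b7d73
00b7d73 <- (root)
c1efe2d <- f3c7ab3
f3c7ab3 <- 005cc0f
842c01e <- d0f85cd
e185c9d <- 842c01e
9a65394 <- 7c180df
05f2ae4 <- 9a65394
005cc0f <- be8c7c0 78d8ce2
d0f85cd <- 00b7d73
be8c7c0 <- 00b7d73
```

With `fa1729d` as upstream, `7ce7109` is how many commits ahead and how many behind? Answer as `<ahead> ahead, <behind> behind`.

7 ahead, 2 behind

Reachable from 7ce7109: {005cc0f, 00b7d73, 05f2ae4, 78d8ce2, 7c180df, 7ce7109, 842c01e, 9a65394, be8c7c0, d0f85cd, e185c9d, f3c7ab3}.
Reachable from fa1729d: {005cc0f, 00b7d73, 78d8ce2, be8c7c0, c1efe2d, f3c7ab3, fa1729d}.
Only in 7ce7109's history (ahead): {05f2ae4, 7c180df, 7ce7109, 842c01e, 9a65394, d0f85cd, e185c9d} — 7.
Only in fa1729d's history (behind): {c1efe2d, fa1729d} — 2.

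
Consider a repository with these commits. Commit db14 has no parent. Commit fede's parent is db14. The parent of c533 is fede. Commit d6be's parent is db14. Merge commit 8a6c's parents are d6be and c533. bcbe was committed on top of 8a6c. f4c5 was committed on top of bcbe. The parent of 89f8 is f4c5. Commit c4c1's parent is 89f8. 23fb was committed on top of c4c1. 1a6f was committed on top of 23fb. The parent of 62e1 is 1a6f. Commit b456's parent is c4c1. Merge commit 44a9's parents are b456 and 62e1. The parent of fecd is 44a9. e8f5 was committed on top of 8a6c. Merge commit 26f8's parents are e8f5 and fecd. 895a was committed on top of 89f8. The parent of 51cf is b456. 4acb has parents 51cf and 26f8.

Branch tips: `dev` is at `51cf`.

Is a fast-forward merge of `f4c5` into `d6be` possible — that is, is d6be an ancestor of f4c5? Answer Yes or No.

A fast-forward from d6be to f4c5 is possible iff d6be is an ancestor of f4c5.
Ancestors of f4c5: {8a6c, bcbe, c533, d6be, db14, f4c5, fede}.
d6be is among them, so fast-forward is possible.

Yes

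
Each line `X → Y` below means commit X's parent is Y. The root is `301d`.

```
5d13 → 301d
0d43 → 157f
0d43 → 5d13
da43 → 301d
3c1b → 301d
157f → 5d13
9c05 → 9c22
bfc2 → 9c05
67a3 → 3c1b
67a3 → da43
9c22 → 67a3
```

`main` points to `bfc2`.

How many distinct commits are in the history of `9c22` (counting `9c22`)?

5

Walking parent pointers from 9c22: reachable set = {301d, 3c1b, 67a3, 9c22, da43}.
That is 5 commits.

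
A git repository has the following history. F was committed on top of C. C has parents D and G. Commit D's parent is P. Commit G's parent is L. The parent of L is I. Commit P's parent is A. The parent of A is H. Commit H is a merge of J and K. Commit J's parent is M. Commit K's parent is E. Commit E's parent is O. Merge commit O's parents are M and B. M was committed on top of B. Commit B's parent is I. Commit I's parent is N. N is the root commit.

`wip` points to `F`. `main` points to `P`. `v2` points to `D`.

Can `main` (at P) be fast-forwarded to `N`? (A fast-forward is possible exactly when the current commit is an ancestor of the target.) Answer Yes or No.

A fast-forward from P to N is possible iff P is an ancestor of N.
Ancestors of N: {N}.
P is not among them, so fast-forward is not possible.

No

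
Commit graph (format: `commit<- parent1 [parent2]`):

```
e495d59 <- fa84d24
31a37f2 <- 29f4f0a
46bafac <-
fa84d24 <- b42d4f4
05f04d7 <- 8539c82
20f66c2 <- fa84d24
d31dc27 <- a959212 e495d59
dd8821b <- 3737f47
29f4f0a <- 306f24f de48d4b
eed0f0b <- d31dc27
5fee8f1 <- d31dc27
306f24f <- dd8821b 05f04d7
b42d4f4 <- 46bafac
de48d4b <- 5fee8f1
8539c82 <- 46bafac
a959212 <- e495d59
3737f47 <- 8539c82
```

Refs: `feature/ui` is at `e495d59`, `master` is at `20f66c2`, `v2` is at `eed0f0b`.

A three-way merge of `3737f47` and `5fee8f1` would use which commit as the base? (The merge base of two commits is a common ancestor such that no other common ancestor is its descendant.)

Ancestors of 3737f47: {3737f47, 46bafac, 8539c82}.
Ancestors of 5fee8f1: {46bafac, 5fee8f1, a959212, b42d4f4, d31dc27, e495d59, fa84d24}.
Common ancestors: {46bafac}.
The only common ancestor is 46bafac, so it is the merge base.

46bafac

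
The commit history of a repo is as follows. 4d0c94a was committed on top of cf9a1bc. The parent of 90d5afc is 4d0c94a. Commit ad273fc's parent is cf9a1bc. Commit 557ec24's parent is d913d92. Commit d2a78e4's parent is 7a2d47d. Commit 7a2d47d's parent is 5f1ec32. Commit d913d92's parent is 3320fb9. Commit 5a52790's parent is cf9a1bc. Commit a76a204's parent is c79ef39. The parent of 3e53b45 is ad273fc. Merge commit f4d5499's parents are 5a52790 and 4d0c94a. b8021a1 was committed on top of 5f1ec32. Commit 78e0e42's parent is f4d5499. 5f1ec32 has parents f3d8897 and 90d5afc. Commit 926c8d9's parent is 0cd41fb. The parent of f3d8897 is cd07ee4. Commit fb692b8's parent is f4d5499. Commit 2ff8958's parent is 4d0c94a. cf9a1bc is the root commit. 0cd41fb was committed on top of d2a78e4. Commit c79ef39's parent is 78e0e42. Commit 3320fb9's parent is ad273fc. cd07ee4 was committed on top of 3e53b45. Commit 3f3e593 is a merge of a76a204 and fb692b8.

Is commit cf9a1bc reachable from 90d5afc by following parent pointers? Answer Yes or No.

Ancestors of 90d5afc (commits reachable by following parents): {4d0c94a, 90d5afc, cf9a1bc}.
cf9a1bc is in that set, so it is an ancestor of 90d5afc.

Yes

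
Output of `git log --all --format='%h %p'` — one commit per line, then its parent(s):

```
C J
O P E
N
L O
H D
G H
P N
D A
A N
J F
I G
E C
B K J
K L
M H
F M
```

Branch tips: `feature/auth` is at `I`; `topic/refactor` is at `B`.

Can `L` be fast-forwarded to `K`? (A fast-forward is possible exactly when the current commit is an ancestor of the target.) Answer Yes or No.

Yes

A fast-forward from L to K is possible iff L is an ancestor of K.
Ancestors of K: {A, C, D, E, F, H, J, K, L, M, N, O, P}.
L is among them, so fast-forward is possible.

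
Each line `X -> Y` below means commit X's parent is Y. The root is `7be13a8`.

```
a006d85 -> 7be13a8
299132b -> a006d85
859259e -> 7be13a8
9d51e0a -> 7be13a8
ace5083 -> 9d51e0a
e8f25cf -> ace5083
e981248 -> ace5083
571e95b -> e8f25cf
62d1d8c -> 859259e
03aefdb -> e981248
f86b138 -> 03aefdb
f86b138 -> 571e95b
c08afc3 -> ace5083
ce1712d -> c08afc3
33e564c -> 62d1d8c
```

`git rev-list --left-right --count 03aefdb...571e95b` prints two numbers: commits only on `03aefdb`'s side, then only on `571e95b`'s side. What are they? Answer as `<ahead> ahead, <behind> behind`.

2 ahead, 2 behind

Reachable from 03aefdb: {03aefdb, 7be13a8, 9d51e0a, ace5083, e981248}.
Reachable from 571e95b: {571e95b, 7be13a8, 9d51e0a, ace5083, e8f25cf}.
Only in 03aefdb's history (ahead): {03aefdb, e981248} — 2.
Only in 571e95b's history (behind): {571e95b, e8f25cf} — 2.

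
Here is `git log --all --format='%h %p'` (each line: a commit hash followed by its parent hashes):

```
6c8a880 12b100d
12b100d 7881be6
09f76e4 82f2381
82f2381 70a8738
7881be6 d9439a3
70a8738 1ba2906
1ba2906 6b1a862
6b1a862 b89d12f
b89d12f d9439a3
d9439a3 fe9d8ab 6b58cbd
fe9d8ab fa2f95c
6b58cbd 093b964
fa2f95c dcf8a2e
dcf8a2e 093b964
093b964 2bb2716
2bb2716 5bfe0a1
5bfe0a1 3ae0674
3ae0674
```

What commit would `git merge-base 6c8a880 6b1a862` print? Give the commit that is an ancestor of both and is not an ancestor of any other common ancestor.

d9439a3

Ancestors of 6c8a880: {093b964, 12b100d, 2bb2716, 3ae0674, 5bfe0a1, 6b58cbd, 6c8a880, 7881be6, d9439a3, dcf8a2e, fa2f95c, fe9d8ab}.
Ancestors of 6b1a862: {093b964, 2bb2716, 3ae0674, 5bfe0a1, 6b1a862, 6b58cbd, b89d12f, d9439a3, dcf8a2e, fa2f95c, fe9d8ab}.
Common ancestors: {093b964, 2bb2716, 3ae0674, 5bfe0a1, 6b58cbd, d9439a3, dcf8a2e, fa2f95c, fe9d8ab}.
Among these, d9439a3 is not an ancestor of any other common ancestor — it is the merge base.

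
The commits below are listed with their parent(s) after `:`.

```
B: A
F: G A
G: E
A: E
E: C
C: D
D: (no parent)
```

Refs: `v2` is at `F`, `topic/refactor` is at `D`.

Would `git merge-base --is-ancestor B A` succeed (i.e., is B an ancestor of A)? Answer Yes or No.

Ancestors of A: {A, C, D, E}.
B is not in that set, so it is not an ancestor of A.

No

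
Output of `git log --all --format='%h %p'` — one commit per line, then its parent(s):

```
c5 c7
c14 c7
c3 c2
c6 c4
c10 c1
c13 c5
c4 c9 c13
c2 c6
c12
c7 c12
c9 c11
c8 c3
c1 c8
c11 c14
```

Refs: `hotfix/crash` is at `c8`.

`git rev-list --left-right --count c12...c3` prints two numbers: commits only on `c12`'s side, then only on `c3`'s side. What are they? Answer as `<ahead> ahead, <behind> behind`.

Reachable from c12: {c12}.
Reachable from c3: {c11, c12, c13, c14, c2, c3, c4, c5, c6, c7, c9}.
Only in c12's history (ahead): {} — 0.
Only in c3's history (behind): {c11, c13, c14, c2, c3, c4, c5, c6, c7, c9} — 10.

0 ahead, 10 behind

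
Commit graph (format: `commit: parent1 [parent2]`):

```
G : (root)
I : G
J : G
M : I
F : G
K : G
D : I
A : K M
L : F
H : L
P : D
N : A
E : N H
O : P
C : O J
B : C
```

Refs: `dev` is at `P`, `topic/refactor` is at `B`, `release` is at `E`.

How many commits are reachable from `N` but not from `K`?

4

Reachable from N: {A, G, I, K, M, N}.
Reachable from K: {G, K}.
In N's history but not K's: {A, I, M, N} — 4 commits.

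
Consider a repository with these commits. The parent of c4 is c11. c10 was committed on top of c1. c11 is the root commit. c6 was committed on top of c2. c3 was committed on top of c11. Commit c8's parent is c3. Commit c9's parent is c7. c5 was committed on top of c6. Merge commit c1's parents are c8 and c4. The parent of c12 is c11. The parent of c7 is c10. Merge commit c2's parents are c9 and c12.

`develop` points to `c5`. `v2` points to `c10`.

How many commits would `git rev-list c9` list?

8

Walking parent pointers from c9: reachable set = {c1, c10, c11, c3, c4, c7, c8, c9}.
That is 8 commits.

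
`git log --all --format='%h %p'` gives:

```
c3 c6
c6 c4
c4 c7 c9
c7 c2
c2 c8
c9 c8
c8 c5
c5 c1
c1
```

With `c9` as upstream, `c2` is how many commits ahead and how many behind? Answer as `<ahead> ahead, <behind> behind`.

1 ahead, 1 behind

Reachable from c2: {c1, c2, c5, c8}.
Reachable from c9: {c1, c5, c8, c9}.
Only in c2's history (ahead): {c2} — 1.
Only in c9's history (behind): {c9} — 1.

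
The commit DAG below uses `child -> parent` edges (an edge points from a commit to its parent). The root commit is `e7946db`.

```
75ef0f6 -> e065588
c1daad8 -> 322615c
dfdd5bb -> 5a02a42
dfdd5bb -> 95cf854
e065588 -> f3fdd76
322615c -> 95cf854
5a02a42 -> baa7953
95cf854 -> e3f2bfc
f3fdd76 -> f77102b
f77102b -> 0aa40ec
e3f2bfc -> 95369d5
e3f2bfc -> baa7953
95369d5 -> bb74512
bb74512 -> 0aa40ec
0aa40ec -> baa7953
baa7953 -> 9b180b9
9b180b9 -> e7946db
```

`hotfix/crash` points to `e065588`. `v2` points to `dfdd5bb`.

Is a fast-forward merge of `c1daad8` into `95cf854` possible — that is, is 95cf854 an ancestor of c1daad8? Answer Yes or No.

Yes

A fast-forward from 95cf854 to c1daad8 is possible iff 95cf854 is an ancestor of c1daad8.
Ancestors of c1daad8: {0aa40ec, 322615c, 95369d5, 95cf854, 9b180b9, baa7953, bb74512, c1daad8, e3f2bfc, e7946db}.
95cf854 is among them, so fast-forward is possible.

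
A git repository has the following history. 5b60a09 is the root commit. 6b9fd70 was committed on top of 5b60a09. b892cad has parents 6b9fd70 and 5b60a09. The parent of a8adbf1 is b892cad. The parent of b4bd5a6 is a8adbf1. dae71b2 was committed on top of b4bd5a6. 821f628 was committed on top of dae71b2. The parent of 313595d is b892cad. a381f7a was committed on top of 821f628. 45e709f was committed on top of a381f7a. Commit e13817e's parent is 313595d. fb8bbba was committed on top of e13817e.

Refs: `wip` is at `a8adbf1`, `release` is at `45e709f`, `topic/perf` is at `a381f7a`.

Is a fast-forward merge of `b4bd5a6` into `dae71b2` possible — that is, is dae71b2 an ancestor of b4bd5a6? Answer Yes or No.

A fast-forward from dae71b2 to b4bd5a6 is possible iff dae71b2 is an ancestor of b4bd5a6.
Ancestors of b4bd5a6: {5b60a09, 6b9fd70, a8adbf1, b4bd5a6, b892cad}.
dae71b2 is not among them, so fast-forward is not possible.

No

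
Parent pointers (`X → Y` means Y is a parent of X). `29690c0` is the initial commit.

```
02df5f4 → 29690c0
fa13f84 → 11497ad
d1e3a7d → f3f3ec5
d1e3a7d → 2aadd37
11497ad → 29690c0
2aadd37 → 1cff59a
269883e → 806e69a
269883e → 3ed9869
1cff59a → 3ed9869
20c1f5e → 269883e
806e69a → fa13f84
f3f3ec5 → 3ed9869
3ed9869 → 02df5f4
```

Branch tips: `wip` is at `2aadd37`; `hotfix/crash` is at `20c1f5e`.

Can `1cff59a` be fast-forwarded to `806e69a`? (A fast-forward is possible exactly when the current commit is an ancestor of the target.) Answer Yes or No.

No

A fast-forward from 1cff59a to 806e69a is possible iff 1cff59a is an ancestor of 806e69a.
Ancestors of 806e69a: {11497ad, 29690c0, 806e69a, fa13f84}.
1cff59a is not among them, so fast-forward is not possible.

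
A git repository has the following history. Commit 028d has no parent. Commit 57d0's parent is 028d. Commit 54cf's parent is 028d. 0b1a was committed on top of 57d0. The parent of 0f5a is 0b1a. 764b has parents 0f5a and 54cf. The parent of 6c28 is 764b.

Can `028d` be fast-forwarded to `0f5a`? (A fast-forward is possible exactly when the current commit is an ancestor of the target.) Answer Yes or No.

Yes

A fast-forward from 028d to 0f5a is possible iff 028d is an ancestor of 0f5a.
Ancestors of 0f5a: {028d, 0b1a, 0f5a, 57d0}.
028d is among them, so fast-forward is possible.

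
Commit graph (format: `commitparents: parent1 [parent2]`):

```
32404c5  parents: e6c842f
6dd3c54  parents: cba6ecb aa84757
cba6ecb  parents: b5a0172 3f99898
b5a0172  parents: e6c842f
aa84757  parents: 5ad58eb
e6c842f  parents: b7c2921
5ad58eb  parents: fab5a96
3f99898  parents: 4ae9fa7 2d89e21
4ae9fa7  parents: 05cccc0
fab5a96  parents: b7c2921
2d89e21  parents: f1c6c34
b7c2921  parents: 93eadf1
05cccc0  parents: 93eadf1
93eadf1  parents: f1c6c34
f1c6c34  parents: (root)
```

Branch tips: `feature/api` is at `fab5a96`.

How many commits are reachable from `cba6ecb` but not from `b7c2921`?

7

Reachable from cba6ecb: {05cccc0, 2d89e21, 3f99898, 4ae9fa7, 93eadf1, b5a0172, b7c2921, cba6ecb, e6c842f, f1c6c34}.
Reachable from b7c2921: {93eadf1, b7c2921, f1c6c34}.
In cba6ecb's history but not b7c2921's: {05cccc0, 2d89e21, 3f99898, 4ae9fa7, b5a0172, cba6ecb, e6c842f} — 7 commits.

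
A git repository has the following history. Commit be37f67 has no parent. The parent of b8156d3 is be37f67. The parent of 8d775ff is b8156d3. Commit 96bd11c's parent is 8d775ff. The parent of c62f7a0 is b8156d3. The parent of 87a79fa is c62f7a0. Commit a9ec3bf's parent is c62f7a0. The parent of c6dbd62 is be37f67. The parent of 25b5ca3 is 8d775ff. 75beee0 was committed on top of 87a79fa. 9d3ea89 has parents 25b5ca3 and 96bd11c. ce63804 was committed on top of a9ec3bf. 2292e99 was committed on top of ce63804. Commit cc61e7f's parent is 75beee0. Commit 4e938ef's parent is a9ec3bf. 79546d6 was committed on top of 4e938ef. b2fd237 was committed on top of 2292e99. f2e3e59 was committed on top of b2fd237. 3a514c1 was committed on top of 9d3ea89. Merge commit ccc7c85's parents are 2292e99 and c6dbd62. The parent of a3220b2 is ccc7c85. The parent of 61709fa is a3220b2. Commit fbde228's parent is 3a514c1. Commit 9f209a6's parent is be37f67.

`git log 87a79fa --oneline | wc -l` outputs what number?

Walking parent pointers from 87a79fa: reachable set = {87a79fa, b8156d3, be37f67, c62f7a0}.
That is 4 commits.

4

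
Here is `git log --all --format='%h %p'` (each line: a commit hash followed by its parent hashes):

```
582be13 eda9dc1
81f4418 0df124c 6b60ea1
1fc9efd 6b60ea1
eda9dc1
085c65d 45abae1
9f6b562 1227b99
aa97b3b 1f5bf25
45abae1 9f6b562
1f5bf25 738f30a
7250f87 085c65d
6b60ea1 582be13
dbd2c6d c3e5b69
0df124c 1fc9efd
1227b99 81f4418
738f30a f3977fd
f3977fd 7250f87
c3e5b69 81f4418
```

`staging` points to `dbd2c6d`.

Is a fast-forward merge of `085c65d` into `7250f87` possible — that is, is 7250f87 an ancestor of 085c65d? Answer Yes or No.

A fast-forward from 7250f87 to 085c65d is possible iff 7250f87 is an ancestor of 085c65d.
Ancestors of 085c65d: {085c65d, 0df124c, 1227b99, 1fc9efd, 45abae1, 582be13, 6b60ea1, 81f4418, 9f6b562, eda9dc1}.
7250f87 is not among them, so fast-forward is not possible.

No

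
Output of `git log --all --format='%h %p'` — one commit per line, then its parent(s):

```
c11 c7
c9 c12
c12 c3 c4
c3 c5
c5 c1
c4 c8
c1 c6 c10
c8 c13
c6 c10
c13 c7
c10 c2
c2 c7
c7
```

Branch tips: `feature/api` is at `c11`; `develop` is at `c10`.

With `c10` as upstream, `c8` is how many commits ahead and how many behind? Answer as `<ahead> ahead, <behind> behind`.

Reachable from c8: {c13, c7, c8}.
Reachable from c10: {c10, c2, c7}.
Only in c8's history (ahead): {c13, c8} — 2.
Only in c10's history (behind): {c10, c2} — 2.

2 ahead, 2 behind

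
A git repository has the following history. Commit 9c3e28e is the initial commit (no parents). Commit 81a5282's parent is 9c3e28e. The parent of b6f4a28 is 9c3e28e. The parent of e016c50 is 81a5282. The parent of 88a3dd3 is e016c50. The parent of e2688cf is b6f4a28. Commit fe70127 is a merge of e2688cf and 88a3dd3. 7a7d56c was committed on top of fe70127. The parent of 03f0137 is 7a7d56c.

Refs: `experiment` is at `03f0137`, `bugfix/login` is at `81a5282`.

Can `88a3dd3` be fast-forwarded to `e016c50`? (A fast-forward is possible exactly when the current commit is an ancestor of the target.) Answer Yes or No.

A fast-forward from 88a3dd3 to e016c50 is possible iff 88a3dd3 is an ancestor of e016c50.
Ancestors of e016c50: {81a5282, 9c3e28e, e016c50}.
88a3dd3 is not among them, so fast-forward is not possible.

No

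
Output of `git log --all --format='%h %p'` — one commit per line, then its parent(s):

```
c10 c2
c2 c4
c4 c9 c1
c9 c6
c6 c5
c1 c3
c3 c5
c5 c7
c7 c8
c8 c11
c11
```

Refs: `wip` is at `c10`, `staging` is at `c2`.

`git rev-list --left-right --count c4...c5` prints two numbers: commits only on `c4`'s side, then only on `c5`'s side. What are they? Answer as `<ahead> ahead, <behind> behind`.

5 ahead, 0 behind

Reachable from c4: {c1, c11, c3, c4, c5, c6, c7, c8, c9}.
Reachable from c5: {c11, c5, c7, c8}.
Only in c4's history (ahead): {c1, c3, c4, c6, c9} — 5.
Only in c5's history (behind): {} — 0.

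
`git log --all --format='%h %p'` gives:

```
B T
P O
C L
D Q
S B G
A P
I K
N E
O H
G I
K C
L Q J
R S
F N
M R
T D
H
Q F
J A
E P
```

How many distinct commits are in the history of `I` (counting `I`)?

13

Walking parent pointers from I: reachable set = {A, C, E, F, H, I, J, K, L, N, O, P, Q}.
That is 13 commits.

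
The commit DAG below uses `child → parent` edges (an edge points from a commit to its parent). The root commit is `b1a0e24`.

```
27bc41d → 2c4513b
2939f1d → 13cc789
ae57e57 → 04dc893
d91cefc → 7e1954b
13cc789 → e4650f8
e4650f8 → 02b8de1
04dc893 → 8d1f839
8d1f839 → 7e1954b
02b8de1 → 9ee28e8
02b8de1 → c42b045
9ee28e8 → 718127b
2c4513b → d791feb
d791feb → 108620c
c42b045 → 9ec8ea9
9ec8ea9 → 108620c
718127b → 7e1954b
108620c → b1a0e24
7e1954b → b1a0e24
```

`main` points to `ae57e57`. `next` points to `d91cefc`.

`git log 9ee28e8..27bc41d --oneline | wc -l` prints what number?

4

Reachable from 27bc41d: {108620c, 27bc41d, 2c4513b, b1a0e24, d791feb}.
Reachable from 9ee28e8: {718127b, 7e1954b, 9ee28e8, b1a0e24}.
In 27bc41d's history but not 9ee28e8's: {108620c, 27bc41d, 2c4513b, d791feb} — 4 commits.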